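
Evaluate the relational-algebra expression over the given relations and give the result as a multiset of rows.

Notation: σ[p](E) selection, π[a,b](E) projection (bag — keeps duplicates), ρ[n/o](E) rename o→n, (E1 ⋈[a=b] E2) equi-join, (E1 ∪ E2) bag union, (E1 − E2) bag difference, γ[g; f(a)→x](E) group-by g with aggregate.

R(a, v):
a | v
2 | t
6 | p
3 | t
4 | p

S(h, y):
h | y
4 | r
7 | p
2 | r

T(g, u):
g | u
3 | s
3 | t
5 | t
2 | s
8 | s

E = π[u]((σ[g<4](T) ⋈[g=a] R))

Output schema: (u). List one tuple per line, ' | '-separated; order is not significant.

Row counts bottom-up:
  T → 5
  σ[g<4](T) → 3
  R → 4
  (σ[g<4](T) ⋈[g=a] R) → 3
  π[u]((σ[g<4](T) ⋈[g=a] R)) → 3

== RESULT ==
u
s
s
t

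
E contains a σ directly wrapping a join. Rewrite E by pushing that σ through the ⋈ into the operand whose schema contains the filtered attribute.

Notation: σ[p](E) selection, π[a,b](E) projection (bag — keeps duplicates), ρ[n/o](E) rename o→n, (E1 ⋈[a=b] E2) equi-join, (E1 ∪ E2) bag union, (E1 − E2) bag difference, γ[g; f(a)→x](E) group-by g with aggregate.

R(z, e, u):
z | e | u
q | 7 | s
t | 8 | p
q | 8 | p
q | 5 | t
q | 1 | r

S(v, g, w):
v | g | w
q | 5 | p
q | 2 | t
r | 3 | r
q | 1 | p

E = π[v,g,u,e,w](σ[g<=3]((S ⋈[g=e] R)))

σ filters on g, owned by the left side.
E' = π[v,g,u,e,w]((σ[g<=3](S) ⋈[g=e] R))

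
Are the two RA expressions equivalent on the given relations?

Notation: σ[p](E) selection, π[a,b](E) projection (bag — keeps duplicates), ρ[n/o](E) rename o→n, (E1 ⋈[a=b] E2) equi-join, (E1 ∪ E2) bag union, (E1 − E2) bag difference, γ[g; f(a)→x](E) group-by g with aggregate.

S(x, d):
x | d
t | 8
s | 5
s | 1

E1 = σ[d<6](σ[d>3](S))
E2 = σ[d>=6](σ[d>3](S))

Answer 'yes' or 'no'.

E1 row counts bottom-up:
  S → 3
  σ[d>3](S) → 2
  σ[d<6](σ[d>3](S)) → 1
E2 row counts bottom-up:
  S → 3
  σ[d>3](S) → 2
  σ[d>=6](σ[d>3](S)) → 1

E1 result:
x | d
s | 5
E2 result:
x | d
t | 8
Witness: ('t', 8) appears 0× in E1 but 1× in E2.

no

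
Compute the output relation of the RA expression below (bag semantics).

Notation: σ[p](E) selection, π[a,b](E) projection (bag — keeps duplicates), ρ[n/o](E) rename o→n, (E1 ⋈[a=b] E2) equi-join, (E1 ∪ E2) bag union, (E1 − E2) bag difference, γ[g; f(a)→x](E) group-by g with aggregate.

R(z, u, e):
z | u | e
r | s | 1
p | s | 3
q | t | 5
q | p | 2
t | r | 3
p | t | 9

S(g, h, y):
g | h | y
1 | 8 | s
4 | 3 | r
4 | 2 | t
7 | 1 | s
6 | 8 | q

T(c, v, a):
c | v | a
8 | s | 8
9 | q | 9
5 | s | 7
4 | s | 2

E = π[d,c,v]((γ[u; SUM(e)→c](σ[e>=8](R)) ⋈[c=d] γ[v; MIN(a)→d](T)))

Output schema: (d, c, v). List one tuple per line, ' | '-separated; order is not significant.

Row counts bottom-up:
  R → 6
  σ[e>=8](R) → 1
  γ[u; SUM(e)→c](σ[e>=8](R)) → 1
  T → 4
  γ[v; MIN(a)→d](T) → 2
  (γ[u; SUM(e)→c](σ[e>=8](R)) ⋈[c=d] γ[v; MIN(a)→d](T)) → 1
  π[d,c,v]((γ[u; SUM(e)→c](σ[e>=8](R)) ⋈[c=d] γ[v; MIN(a)→d](T))) → 1

== RESULT ==
d | c | v
9 | 9 | q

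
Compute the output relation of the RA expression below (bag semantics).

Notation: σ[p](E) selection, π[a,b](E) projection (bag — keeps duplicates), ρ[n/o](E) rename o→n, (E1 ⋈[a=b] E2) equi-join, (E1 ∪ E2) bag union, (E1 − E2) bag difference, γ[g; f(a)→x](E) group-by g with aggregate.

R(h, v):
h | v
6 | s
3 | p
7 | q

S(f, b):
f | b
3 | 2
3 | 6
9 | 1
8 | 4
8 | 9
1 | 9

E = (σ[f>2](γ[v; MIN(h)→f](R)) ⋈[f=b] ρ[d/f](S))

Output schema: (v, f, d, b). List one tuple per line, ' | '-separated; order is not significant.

Row counts bottom-up:
  R → 3
  γ[v; MIN(h)→f](R) → 3
  σ[f>2](γ[v; MIN(h)→f](R)) → 3
  S → 6
  ρ[d/f](S) → 6
  (σ[f>2](γ[v; MIN(h)→f](R)) ⋈[f=b] ρ[d/f](S)) → 1

== RESULT ==
v | f | d | b
s | 6 | 3 | 6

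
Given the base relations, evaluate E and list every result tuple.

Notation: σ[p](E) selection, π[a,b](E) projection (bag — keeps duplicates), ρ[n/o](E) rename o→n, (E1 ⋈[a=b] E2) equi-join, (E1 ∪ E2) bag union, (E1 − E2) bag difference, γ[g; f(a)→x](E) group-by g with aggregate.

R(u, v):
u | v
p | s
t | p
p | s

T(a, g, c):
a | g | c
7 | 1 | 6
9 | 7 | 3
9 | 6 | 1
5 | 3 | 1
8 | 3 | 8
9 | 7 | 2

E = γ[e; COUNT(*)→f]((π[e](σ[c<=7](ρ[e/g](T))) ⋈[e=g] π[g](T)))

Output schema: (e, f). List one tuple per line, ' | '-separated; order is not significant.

Row counts bottom-up:
  T → 6
  ρ[e/g](T) → 6
  σ[c<=7](ρ[e/g](T)) → 5
  π[e](σ[c<=7](ρ[e/g](T))) → 5
  T → 6
  π[g](T) → 6
  (π[e](σ[c<=7](ρ[e/g](T))) ⋈[e=g] π[g](T)) → 8
  γ[e; COUNT(*)→f]((π[e](σ[c<=7](ρ[e/g](T))) ⋈[e=g] π[g](T))) → 4

== RESULT ==
e | f
1 | 1
3 | 2
6 | 1
7 | 4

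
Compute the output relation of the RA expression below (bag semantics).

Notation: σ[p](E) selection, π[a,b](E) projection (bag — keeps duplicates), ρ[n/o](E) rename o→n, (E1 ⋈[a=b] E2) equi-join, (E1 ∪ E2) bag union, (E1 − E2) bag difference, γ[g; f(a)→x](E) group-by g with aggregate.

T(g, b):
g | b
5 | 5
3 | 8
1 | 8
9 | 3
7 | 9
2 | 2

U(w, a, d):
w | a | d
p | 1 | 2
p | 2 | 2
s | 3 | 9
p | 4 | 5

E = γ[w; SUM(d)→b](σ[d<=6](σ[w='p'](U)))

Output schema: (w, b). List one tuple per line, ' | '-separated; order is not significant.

Per-node cardinality:
  U → 4
  σ[w='p'](U) → 3
  σ[d<=6](σ[w='p'](U)) → 3
  γ[w; SUM(d)→b](σ[d<=6](σ[w='p'](U))) → 1

== RESULT ==
w | b
p | 9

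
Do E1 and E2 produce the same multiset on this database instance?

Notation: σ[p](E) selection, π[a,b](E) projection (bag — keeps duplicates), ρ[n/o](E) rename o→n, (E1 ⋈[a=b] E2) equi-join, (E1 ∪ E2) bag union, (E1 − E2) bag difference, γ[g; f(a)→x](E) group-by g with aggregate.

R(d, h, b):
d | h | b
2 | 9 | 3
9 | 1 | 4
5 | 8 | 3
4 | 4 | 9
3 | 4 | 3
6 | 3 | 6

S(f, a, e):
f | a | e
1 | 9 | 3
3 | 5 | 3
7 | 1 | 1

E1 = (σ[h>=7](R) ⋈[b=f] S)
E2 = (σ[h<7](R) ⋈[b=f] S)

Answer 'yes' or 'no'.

E1 subexpression sizes:
  R → 6
  σ[h>=7](R) → 2
  S → 3
  (σ[h>=7](R) ⋈[b=f] S) → 2
E2 subexpression sizes:
  R → 6
  σ[h<7](R) → 4
  S → 3
  (σ[h<7](R) ⋈[b=f] S) → 1

E1 result:
d | h | b | f | a | e
2 | 9 | 3 | 3 | 5 | 3
5 | 8 | 3 | 3 | 5 | 3
E2 result:
d | h | b | f | a | e
3 | 4 | 3 | 3 | 5 | 3
Witness: (2, 9, 3, 3, 5, 3) appears 1× in E1 but 0× in E2.

no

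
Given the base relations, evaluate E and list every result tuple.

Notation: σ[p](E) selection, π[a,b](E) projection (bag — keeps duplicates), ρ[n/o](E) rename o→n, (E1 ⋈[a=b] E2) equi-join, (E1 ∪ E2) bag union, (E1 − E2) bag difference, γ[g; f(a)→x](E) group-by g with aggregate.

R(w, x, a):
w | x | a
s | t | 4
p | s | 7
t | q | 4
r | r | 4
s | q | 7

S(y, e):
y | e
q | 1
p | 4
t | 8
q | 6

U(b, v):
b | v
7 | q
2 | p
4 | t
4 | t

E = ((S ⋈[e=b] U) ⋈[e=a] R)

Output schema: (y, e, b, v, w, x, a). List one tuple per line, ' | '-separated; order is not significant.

Per-node cardinality:
  S → 4
  U → 4
  (S ⋈[e=b] U) → 2
  R → 5
  ((S ⋈[e=b] U) ⋈[e=a] R) → 6

== RESULT ==
y | e | b | v | w | x | a
p | 4 | 4 | t | r | r | 4
p | 4 | 4 | t | r | r | 4
p | 4 | 4 | t | s | t | 4
p | 4 | 4 | t | s | t | 4
p | 4 | 4 | t | t | q | 4
p | 4 | 4 | t | t | q | 4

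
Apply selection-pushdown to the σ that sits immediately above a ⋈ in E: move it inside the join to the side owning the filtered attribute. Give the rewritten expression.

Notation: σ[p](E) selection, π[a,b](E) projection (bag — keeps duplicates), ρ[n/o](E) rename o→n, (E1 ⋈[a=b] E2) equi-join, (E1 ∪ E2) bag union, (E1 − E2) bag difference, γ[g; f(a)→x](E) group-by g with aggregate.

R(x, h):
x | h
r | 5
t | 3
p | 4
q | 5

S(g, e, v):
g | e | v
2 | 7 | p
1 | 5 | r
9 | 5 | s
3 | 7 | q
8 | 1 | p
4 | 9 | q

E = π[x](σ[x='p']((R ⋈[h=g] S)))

σ filters on x, owned by the left side.
E' = π[x]((σ[x='p'](R) ⋈[h=g] S))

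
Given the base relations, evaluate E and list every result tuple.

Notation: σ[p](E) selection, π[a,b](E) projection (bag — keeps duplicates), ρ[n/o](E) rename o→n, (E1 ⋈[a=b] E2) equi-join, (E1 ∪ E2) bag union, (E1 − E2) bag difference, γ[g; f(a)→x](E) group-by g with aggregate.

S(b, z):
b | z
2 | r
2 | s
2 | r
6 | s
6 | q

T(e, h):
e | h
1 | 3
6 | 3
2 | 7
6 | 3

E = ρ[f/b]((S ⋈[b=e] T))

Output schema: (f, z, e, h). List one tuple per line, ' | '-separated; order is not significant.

Stepwise |·|:
  S → 5
  T → 4
  (S ⋈[b=e] T) → 7
  ρ[f/b]((S ⋈[b=e] T)) → 7

== RESULT ==
f | z | e | h
2 | r | 2 | 7
2 | r | 2 | 7
2 | s | 2 | 7
6 | q | 6 | 3
6 | q | 6 | 3
6 | s | 6 | 3
6 | s | 6 | 3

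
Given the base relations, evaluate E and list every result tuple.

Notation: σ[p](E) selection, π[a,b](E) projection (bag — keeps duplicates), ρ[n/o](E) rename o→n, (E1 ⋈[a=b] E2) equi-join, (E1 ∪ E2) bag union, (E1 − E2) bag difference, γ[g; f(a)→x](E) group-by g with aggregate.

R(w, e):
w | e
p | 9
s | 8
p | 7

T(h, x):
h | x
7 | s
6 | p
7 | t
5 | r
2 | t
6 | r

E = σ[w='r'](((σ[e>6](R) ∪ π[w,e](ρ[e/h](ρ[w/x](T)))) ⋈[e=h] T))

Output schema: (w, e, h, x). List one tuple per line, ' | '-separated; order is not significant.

Row counts bottom-up:
  R → 3
  σ[e>6](R) → 3
  T → 6
  ρ[w/x](T) → 6
  ρ[e/h](ρ[w/x](T)) → 6
  π[w,e](ρ[e/h](ρ[w/x](T))) → 6
  (σ[e>6](R) ∪ π[w,e](ρ[e/h](ρ[w/x](T)))) → 9
  T → 6
  ((σ[e>6](R) ∪ π[w,e](ρ[e/h](ρ[w/x](T)))) ⋈[e=h] T) → 12
  σ[w='r'](((σ[e>6](R) ∪ π[w,e](ρ[e/h](ρ[w/x](T)))) ⋈[e=h] T)) → 3

== RESULT ==
w | e | h | x
r | 5 | 5 | r
r | 6 | 6 | p
r | 6 | 6 | r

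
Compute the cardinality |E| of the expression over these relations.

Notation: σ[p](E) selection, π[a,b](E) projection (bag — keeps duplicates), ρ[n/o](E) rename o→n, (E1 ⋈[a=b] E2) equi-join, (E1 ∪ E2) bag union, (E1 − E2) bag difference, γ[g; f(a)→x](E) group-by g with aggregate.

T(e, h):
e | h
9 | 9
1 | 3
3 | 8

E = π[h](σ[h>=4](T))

Subexpression sizes:
  T → 3
  σ[h>=4](T) → 2
  π[h](σ[h>=4](T)) → 2

|E| = 2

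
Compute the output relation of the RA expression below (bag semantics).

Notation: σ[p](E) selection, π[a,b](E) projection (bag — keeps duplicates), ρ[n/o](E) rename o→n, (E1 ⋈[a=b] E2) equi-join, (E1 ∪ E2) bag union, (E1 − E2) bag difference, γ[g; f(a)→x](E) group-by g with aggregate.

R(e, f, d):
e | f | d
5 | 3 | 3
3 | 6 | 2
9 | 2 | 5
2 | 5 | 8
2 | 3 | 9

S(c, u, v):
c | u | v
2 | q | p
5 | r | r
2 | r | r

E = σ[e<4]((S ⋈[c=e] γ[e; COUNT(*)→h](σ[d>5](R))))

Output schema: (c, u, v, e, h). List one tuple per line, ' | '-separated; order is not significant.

Row counts bottom-up:
  S → 3
  R → 5
  σ[d>5](R) → 2
  γ[e; COUNT(*)→h](σ[d>5](R)) → 1
  (S ⋈[c=e] γ[e; COUNT(*)→h](σ[d>5](R))) → 2
  σ[e<4]((S ⋈[c=e] γ[e; COUNT(*)→h](σ[d>5](R)))) → 2

== RESULT ==
c | u | v | e | h
2 | q | p | 2 | 2
2 | r | r | 2 | 2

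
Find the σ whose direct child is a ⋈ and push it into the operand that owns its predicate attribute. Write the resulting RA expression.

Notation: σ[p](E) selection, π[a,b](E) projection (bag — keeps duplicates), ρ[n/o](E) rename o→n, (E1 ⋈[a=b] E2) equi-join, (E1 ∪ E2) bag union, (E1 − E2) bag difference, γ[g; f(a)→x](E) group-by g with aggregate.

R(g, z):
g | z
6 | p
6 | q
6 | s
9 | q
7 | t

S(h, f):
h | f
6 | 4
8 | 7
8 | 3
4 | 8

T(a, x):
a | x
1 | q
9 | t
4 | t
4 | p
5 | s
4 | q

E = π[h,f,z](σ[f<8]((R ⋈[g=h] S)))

σ filters on f, owned by the right side.
E' = π[h,f,z]((R ⋈[g=h] σ[f<8](S)))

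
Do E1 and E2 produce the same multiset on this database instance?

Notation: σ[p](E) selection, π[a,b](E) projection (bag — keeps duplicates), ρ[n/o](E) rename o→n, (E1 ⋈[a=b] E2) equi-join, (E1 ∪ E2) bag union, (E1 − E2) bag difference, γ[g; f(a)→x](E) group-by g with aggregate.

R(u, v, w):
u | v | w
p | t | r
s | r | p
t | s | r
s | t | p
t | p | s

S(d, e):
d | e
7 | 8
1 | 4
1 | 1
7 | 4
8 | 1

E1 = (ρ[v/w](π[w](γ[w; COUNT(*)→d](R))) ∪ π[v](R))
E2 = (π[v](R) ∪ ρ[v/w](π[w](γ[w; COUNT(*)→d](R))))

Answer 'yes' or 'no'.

E1 row counts bottom-up:
  R → 5
  γ[w; COUNT(*)→d](R) → 3
  π[w](γ[w; COUNT(*)→d](R)) → 3
  ρ[v/w](π[w](γ[w; COUNT(*)→d](R))) → 3
  R → 5
  π[v](R) → 5
  (ρ[v/w](π[w](γ[w; COUNT(*)→d](R))) ∪ π[v](R)) → 8
E2 row counts bottom-up:
  R → 5
  π[v](R) → 5
  R → 5
  γ[w; COUNT(*)→d](R) → 3
  π[w](γ[w; COUNT(*)→d](R)) → 3
  ρ[v/w](π[w](γ[w; COUNT(*)→d](R))) → 3
  (π[v](R) ∪ ρ[v/w](π[w](γ[w; COUNT(*)→d](R)))) → 8

E1 and E2 produce the same multiset:
v
p
p
r
r
s
s
t
t

yes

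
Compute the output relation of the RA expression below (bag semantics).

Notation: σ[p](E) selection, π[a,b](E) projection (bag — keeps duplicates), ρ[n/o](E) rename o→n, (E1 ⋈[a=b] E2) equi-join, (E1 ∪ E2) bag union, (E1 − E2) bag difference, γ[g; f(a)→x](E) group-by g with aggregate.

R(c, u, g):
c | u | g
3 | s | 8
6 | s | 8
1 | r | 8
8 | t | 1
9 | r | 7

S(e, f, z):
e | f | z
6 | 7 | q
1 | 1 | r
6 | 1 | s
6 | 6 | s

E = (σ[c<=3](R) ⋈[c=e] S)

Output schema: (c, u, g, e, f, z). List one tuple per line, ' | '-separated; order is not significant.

Per-node cardinality:
  R → 5
  σ[c<=3](R) → 2
  S → 4
  (σ[c<=3](R) ⋈[c=e] S) → 1

== RESULT ==
c | u | g | e | f | z
1 | r | 8 | 1 | 1 | r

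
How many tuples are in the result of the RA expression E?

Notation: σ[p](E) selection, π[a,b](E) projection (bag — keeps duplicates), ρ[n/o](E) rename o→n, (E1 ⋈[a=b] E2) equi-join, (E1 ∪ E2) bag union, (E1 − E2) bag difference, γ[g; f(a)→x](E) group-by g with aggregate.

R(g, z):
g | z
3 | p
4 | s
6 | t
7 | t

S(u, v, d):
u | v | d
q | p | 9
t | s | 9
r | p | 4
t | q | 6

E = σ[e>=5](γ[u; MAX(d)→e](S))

Stepwise |·|:
  S → 4
  γ[u; MAX(d)→e](S) → 3
  σ[e>=5](γ[u; MAX(d)→e](S)) → 2

|E| = 2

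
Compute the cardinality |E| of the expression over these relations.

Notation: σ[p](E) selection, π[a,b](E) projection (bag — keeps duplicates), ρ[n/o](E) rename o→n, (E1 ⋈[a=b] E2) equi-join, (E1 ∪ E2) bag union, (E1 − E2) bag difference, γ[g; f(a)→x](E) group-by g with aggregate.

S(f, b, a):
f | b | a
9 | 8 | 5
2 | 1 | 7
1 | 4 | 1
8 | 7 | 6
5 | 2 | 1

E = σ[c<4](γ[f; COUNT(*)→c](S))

Subexpression sizes:
  S → 5
  γ[f; COUNT(*)→c](S) → 5
  σ[c<4](γ[f; COUNT(*)→c](S)) → 5

|E| = 5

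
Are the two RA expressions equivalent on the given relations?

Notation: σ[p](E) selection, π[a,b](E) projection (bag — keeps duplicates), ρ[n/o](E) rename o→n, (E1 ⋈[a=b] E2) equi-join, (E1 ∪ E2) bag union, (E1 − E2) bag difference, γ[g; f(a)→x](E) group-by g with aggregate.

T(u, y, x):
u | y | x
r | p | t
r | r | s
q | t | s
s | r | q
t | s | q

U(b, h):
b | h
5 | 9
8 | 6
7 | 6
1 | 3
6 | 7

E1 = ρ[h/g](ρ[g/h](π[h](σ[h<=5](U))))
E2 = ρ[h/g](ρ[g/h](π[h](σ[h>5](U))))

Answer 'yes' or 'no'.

E1 per-node cardinality:
  U → 5
  σ[h<=5](U) → 1
  π[h](σ[h<=5](U)) → 1
  ρ[g/h](π[h](σ[h<=5](U))) → 1
  ρ[h/g](ρ[g/h](π[h](σ[h<=5](U)))) → 1
E2 per-node cardinality:
  U → 5
  σ[h>5](U) → 4
  π[h](σ[h>5](U)) → 4
  ρ[g/h](π[h](σ[h>5](U))) → 4
  ρ[h/g](ρ[g/h](π[h](σ[h>5](U)))) → 4

E1 result:
h
3
E2 result:
h
6
6
7
9
Witness: (6,) appears 0× in E1 but 2× in E2.

no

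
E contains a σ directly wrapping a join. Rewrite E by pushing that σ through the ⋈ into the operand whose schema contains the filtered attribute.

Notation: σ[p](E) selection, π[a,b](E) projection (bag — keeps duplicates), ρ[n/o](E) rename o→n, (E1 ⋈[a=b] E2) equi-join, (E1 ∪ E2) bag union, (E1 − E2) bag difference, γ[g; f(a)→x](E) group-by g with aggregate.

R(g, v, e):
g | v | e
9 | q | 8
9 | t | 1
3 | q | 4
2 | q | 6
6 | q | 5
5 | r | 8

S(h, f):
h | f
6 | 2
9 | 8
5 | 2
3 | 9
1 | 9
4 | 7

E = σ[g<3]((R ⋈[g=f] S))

σ filters on g, owned by the left side.
E' = (σ[g<3](R) ⋈[g=f] S)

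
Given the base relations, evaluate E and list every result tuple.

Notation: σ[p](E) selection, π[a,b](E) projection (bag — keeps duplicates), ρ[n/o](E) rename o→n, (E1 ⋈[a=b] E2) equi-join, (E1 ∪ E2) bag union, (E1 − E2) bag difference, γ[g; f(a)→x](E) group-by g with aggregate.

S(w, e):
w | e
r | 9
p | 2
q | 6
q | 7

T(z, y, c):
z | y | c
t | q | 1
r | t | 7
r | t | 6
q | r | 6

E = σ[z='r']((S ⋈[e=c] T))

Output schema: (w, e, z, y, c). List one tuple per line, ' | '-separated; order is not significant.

Stepwise |·|:
  S → 4
  T → 4
  (S ⋈[e=c] T) → 3
  σ[z='r']((S ⋈[e=c] T)) → 2

== RESULT ==
w | e | z | y | c
q | 6 | r | t | 6
q | 7 | r | t | 7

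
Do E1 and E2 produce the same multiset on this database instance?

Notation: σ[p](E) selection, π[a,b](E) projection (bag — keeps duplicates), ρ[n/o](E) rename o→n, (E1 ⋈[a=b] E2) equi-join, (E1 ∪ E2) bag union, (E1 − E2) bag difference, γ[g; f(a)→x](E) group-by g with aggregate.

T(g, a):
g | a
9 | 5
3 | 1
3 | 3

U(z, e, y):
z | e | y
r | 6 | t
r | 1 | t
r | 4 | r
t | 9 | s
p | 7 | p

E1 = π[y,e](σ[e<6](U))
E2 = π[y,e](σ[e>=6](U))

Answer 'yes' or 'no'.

E1 stepwise |·|:
  U → 5
  σ[e<6](U) → 2
  π[y,e](σ[e<6](U)) → 2
E2 stepwise |·|:
  U → 5
  σ[e>=6](U) → 3
  π[y,e](σ[e>=6](U)) → 3

E1 result:
y | e
r | 4
t | 1
E2 result:
y | e
p | 7
s | 9
t | 6
Witness: ('s', 9) appears 0× in E1 but 1× in E2.

no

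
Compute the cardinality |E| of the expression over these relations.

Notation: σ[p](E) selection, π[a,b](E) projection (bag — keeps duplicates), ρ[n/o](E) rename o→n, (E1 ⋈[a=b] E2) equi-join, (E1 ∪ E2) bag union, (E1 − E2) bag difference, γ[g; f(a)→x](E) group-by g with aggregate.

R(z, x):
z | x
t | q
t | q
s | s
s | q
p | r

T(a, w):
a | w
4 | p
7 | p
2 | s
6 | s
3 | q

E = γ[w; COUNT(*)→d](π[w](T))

Stepwise |·|:
  T → 5
  π[w](T) → 5
  γ[w; COUNT(*)→d](π[w](T)) → 3

|E| = 3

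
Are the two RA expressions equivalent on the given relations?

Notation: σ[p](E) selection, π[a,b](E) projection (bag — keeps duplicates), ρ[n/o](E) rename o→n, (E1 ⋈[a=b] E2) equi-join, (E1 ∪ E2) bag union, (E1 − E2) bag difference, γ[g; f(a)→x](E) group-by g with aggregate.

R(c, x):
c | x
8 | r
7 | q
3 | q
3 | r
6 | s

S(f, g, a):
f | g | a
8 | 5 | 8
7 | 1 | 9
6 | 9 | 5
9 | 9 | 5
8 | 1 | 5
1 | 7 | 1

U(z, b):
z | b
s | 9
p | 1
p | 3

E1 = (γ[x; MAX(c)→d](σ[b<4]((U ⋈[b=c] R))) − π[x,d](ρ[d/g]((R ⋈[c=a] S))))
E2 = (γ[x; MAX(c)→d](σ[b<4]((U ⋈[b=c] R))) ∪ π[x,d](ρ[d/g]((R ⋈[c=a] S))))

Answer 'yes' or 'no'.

E1 subexpression sizes:
  U → 3
  R → 5
  (U ⋈[b=c] R) → 2
  σ[b<4]((U ⋈[b=c] R)) → 2
  γ[x; MAX(c)→d](σ[b<4]((U ⋈[b=c] R))) → 2
  R → 5
  S → 6
  (R ⋈[c=a] S) → 1
  ρ[d/g]((R ⋈[c=a] S)) → 1
  π[x,d](ρ[d/g]((R ⋈[c=a] S))) → 1
  (γ[x; MAX(c)→d](σ[b<4]((U ⋈[b=c] R))) − π[x,d](ρ[d/g]((R ⋈[c=a] S)))) → 2
E2 subexpression sizes:
  U → 3
  R → 5
  (U ⋈[b=c] R) → 2
  σ[b<4]((U ⋈[b=c] R)) → 2
  γ[x; MAX(c)→d](σ[b<4]((U ⋈[b=c] R))) → 2
  R → 5
  S → 6
  (R ⋈[c=a] S) → 1
  ρ[d/g]((R ⋈[c=a] S)) → 1
  π[x,d](ρ[d/g]((R ⋈[c=a] S))) → 1
  (γ[x; MAX(c)→d](σ[b<4]((U ⋈[b=c] R))) ∪ π[x,d](ρ[d/g]((R ⋈[c=a] S)))) → 3

E1 result:
x | d
q | 3
r | 3
E2 result:
x | d
q | 3
r | 3
r | 5
Witness: ('r', 5) appears 0× in E1 but 1× in E2.

no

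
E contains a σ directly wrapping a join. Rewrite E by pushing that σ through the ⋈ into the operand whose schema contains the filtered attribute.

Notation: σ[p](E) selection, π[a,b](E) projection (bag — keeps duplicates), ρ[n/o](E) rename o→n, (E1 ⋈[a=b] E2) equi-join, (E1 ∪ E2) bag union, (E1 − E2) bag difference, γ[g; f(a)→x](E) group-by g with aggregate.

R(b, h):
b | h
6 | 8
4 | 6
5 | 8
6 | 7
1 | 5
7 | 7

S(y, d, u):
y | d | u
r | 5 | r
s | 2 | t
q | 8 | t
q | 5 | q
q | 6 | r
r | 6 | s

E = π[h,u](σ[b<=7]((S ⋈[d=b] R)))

σ filters on b, owned by the right side.
E' = π[h,u]((S ⋈[d=b] σ[b<=7](R)))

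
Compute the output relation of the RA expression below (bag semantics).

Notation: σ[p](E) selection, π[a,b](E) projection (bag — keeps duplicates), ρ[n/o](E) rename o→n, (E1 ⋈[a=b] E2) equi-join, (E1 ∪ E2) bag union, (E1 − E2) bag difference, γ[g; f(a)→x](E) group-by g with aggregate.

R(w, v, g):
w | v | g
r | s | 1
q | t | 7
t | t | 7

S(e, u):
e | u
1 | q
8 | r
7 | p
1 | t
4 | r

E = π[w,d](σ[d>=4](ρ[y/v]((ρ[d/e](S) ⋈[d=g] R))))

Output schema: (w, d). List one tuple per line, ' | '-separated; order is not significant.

Per-node cardinality:
  S → 5
  ρ[d/e](S) → 5
  R → 3
  (ρ[d/e](S) ⋈[d=g] R) → 4
  ρ[y/v]((ρ[d/e](S) ⋈[d=g] R)) → 4
  σ[d>=4](ρ[y/v]((ρ[d/e](S) ⋈[d=g] R))) → 2
  π[w,d](σ[d>=4](ρ[y/v]((ρ[d/e](S) ⋈[d=g] R)))) → 2

== RESULT ==
w | d
q | 7
t | 7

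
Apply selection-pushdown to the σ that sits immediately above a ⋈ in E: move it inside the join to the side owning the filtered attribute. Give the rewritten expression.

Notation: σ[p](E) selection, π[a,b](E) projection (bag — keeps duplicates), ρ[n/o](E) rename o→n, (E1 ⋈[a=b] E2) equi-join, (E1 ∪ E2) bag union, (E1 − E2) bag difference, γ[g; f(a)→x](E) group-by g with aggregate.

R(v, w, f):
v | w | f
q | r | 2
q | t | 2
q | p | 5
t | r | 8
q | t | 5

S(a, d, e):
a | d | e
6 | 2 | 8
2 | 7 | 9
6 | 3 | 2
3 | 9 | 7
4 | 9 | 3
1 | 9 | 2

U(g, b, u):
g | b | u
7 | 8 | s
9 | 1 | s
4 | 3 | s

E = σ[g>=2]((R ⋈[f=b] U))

σ filters on g, owned by the right side.
E' = (R ⋈[f=b] σ[g>=2](U))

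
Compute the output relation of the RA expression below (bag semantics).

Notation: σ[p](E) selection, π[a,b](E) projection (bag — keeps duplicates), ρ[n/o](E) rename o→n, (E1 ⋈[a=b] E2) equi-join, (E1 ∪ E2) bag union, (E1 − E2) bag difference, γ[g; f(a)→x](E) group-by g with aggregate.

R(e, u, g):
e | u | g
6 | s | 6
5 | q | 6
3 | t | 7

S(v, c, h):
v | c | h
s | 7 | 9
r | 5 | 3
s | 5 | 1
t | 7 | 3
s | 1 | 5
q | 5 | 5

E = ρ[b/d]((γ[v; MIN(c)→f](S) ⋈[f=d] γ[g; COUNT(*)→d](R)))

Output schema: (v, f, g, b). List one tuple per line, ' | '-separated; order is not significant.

Stepwise |·|:
  S → 6
  γ[v; MIN(c)→f](S) → 4
  R → 3
  γ[g; COUNT(*)→d](R) → 2
  (γ[v; MIN(c)→f](S) ⋈[f=d] γ[g; COUNT(*)→d](R)) → 1
  ρ[b/d]((γ[v; MIN(c)→f](S) ⋈[f=d] γ[g; COUNT(*)→d](R))) → 1

== RESULT ==
v | f | g | b
s | 1 | 7 | 1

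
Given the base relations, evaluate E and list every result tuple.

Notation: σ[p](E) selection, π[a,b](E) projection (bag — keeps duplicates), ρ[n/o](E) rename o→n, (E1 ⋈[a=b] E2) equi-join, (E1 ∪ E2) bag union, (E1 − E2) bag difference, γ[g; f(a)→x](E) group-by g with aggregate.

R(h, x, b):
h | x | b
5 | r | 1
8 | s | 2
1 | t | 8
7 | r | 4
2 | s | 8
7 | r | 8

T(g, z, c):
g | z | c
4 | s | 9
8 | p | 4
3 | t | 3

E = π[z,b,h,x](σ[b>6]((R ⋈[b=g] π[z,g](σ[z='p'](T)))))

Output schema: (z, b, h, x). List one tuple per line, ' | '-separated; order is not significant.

Stepwise |·|:
  R → 6
  T → 3
  σ[z='p'](T) → 1
  π[z,g](σ[z='p'](T)) → 1
  (R ⋈[b=g] π[z,g](σ[z='p'](T))) → 3
  σ[b>6]((R ⋈[b=g] π[z,g](σ[z='p'](T)))) → 3
  π[z,b,h,x](σ[b>6]((R ⋈[b=g] π[z,g](σ[z='p'](T))))) → 3

== RESULT ==
z | b | h | x
p | 8 | 1 | t
p | 8 | 2 | s
p | 8 | 7 | r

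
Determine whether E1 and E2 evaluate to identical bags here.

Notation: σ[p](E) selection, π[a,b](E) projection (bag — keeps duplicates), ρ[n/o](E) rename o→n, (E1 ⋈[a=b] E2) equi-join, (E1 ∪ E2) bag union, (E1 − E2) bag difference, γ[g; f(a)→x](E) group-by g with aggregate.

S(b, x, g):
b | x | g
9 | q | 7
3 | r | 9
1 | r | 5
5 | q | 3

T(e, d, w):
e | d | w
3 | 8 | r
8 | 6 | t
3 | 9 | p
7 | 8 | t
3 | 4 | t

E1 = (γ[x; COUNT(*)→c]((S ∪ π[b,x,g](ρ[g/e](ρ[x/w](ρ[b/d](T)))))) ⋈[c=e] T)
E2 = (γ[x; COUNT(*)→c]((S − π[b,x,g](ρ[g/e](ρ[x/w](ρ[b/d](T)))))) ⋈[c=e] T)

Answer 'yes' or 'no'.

E1 per-node cardinality:
  S → 4
  T → 5
  ρ[b/d](T) → 5
  ρ[x/w](ρ[b/d](T)) → 5
  ρ[g/e](ρ[x/w](ρ[b/d](T))) → 5
  π[b,x,g](ρ[g/e](ρ[x/w](ρ[b/d](T)))) → 5
  (S ∪ π[b,x,g](ρ[g/e](ρ[x/w](ρ[b/d](T))))) → 9
  γ[x; COUNT(*)→c]((S ∪ π[b,x,g](ρ[g/e](ρ[x/w](ρ[b/d](T)))))) → 4
  T → 5
  (γ[x; COUNT(*)→c]((S ∪ π[b,x,g](ρ[g/e](ρ[x/w](ρ[b/d](T)))))) ⋈[c=e] T) → 6
E2 per-node cardinality:
  S → 4
  T → 5
  ρ[b/d](T) → 5
  ρ[x/w](ρ[b/d](T)) → 5
  ρ[g/e](ρ[x/w](ρ[b/d](T))) → 5
  π[b,x,g](ρ[g/e](ρ[x/w](ρ[b/d](T)))) → 5
  (S − π[b,x,g](ρ[g/e](ρ[x/w](ρ[b/d](T))))) → 4
  γ[x; COUNT(*)→c]((S − π[b,x,g](ρ[g/e](ρ[x/w](ρ[b/d](T)))))) → 2
  T → 5
  (γ[x; COUNT(*)→c]((S − π[b,x,g](ρ[g/e](ρ[x/w](ρ[b/d](T)))))) ⋈[c=e] T) → 0

E1 result:
x | c | e | d | w
r | 3 | 3 | 4 | t
r | 3 | 3 | 8 | r
r | 3 | 3 | 9 | p
t | 3 | 3 | 4 | t
t | 3 | 3 | 8 | r
t | 3 | 3 | 9 | p
E2 result:
x | c | e | d | w
(0 rows)
Witness: ('r', 3, 3, 8, 'r') appears 1× in E1 but 0× in E2.

no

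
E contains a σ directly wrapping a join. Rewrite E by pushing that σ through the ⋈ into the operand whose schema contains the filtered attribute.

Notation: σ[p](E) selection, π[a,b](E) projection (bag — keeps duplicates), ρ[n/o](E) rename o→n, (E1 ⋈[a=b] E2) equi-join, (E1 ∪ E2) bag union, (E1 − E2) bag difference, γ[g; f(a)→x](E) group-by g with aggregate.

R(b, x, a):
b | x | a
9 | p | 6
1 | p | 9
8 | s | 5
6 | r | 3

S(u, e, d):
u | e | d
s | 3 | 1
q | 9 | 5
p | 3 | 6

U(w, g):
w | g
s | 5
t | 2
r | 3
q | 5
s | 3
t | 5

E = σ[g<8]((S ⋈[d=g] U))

σ filters on g, owned by the right side.
E' = (S ⋈[d=g] σ[g<8](U))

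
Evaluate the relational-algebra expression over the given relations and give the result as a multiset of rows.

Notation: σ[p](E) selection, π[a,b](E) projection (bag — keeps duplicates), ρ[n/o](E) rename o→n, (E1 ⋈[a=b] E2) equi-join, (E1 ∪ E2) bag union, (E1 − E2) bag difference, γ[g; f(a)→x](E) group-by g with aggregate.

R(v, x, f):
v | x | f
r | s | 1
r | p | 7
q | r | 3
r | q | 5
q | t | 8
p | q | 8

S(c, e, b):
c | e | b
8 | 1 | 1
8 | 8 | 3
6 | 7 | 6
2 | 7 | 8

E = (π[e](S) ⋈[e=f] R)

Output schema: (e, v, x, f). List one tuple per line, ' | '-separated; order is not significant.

Row counts bottom-up:
  S → 4
  π[e](S) → 4
  R → 6
  (π[e](S) ⋈[e=f] R) → 5

== RESULT ==
e | v | x | f
1 | r | s | 1
7 | r | p | 7
7 | r | p | 7
8 | p | q | 8
8 | q | t | 8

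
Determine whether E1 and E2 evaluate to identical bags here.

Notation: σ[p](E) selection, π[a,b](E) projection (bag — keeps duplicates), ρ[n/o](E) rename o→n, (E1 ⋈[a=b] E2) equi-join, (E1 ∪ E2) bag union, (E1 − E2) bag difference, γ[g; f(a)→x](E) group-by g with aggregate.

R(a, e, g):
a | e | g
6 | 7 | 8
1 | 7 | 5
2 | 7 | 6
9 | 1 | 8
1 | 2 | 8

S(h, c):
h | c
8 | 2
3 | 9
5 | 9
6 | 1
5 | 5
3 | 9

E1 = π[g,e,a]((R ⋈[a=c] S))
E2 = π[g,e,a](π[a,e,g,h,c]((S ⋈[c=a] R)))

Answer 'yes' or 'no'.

E1 row counts bottom-up:
  R → 5
  S → 6
  (R ⋈[a=c] S) → 6
  π[g,e,a]((R ⋈[a=c] S)) → 6
E2 row counts bottom-up:
  S → 6
  R → 5
  (S ⋈[c=a] R) → 6
  π[a,e,g,h,c]((S ⋈[c=a] R)) → 6
  π[g,e,a](π[a,e,g,h,c]((S ⋈[c=a] R))) → 6

E1 and E2 produce the same multiset:
g | e | a
5 | 7 | 1
6 | 7 | 2
8 | 1 | 9
8 | 1 | 9
8 | 1 | 9
8 | 2 | 1

yes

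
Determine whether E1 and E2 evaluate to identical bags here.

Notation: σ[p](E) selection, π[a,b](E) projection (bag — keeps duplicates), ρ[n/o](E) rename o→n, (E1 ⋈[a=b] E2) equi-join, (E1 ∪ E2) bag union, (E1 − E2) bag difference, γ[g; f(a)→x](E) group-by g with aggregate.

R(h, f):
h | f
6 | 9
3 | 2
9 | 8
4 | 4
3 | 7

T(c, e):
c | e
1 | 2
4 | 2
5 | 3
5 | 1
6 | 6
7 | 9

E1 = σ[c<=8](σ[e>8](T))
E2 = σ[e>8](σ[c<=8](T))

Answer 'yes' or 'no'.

E1 stepwise |·|:
  T → 6
  σ[e>8](T) → 1
  σ[c<=8](σ[e>8](T)) → 1
E2 stepwise |·|:
  T → 6
  σ[c<=8](T) → 6
  σ[e>8](σ[c<=8](T)) → 1

E1 and E2 produce the same multiset:
c | e
7 | 9

yes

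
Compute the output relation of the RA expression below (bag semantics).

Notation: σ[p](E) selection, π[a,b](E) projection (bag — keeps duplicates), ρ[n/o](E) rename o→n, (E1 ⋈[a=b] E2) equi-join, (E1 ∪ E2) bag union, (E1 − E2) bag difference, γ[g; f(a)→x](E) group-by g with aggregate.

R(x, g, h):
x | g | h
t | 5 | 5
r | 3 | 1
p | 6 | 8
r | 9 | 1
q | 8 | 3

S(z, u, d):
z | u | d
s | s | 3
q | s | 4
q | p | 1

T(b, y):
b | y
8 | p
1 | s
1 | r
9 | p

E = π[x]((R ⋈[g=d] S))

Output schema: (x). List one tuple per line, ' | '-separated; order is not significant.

Row counts bottom-up:
  R → 5
  S → 3
  (R ⋈[g=d] S) → 1
  π[x]((R ⋈[g=d] S)) → 1

== RESULT ==
x
r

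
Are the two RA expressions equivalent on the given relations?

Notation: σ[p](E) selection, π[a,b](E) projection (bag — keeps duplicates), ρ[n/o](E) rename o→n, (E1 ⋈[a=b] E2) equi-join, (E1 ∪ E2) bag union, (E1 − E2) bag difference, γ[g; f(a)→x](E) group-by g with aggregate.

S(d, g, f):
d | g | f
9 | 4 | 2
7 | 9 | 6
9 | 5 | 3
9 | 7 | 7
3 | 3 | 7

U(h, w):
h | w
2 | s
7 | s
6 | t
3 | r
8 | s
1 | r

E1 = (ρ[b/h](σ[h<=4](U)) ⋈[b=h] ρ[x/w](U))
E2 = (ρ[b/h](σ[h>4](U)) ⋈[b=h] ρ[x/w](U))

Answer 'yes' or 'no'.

E1 stepwise |·|:
  U → 6
  σ[h<=4](U) → 3
  ρ[b/h](σ[h<=4](U)) → 3
  U → 6
  ρ[x/w](U) → 6
  (ρ[b/h](σ[h<=4](U)) ⋈[b=h] ρ[x/w](U)) → 3
E2 stepwise |·|:
  U → 6
  σ[h>4](U) → 3
  ρ[b/h](σ[h>4](U)) → 3
  U → 6
  ρ[x/w](U) → 6
  (ρ[b/h](σ[h>4](U)) ⋈[b=h] ρ[x/w](U)) → 3

E1 result:
b | w | h | x
1 | r | 1 | r
2 | s | 2 | s
3 | r | 3 | r
E2 result:
b | w | h | x
6 | t | 6 | t
7 | s | 7 | s
8 | s | 8 | s
Witness: (7, 's', 7, 's') appears 0× in E1 but 1× in E2.

no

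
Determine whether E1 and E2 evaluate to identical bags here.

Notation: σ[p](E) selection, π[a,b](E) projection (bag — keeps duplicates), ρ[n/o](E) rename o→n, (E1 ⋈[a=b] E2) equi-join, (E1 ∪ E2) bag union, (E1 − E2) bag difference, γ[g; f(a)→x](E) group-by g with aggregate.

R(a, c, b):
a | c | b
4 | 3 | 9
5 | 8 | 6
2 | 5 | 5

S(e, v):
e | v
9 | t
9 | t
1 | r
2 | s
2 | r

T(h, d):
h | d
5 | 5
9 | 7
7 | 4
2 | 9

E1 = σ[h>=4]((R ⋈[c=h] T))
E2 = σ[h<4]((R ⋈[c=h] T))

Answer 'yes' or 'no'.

E1 subexpression sizes:
  R → 3
  T → 4
  (R ⋈[c=h] T) → 1
  σ[h>=4]((R ⋈[c=h] T)) → 1
E2 subexpression sizes:
  R → 3
  T → 4
  (R ⋈[c=h] T) → 1
  σ[h<4]((R ⋈[c=h] T)) → 0

E1 result:
a | c | b | h | d
2 | 5 | 5 | 5 | 5
E2 result:
a | c | b | h | d
(0 rows)
Witness: (2, 5, 5, 5, 5) appears 1× in E1 but 0× in E2.

no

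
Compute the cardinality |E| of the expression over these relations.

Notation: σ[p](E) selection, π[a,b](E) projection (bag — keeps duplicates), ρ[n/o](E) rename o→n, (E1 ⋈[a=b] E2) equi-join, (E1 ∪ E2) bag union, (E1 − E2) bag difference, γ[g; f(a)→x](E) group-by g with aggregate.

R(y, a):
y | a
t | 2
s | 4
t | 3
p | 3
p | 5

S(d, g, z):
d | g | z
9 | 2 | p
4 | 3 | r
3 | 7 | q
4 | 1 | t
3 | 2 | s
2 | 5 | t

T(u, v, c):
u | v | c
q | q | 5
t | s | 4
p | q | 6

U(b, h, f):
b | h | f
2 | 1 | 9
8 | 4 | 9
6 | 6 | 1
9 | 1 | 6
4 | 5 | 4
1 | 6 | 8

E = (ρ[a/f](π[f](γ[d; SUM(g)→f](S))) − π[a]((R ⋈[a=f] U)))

Stepwise |·|:
  S → 6
  γ[d; SUM(g)→f](S) → 4
  π[f](γ[d; SUM(g)→f](S)) → 4
  ρ[a/f](π[f](γ[d; SUM(g)→f](S))) → 4
  R → 5
  U → 6
  (R ⋈[a=f] U) → 1
  π[a]((R ⋈[a=f] U)) → 1
  (ρ[a/f](π[f](γ[d; SUM(g)→f](S))) − π[a]((R ⋈[a=f] U))) → 3

|E| = 3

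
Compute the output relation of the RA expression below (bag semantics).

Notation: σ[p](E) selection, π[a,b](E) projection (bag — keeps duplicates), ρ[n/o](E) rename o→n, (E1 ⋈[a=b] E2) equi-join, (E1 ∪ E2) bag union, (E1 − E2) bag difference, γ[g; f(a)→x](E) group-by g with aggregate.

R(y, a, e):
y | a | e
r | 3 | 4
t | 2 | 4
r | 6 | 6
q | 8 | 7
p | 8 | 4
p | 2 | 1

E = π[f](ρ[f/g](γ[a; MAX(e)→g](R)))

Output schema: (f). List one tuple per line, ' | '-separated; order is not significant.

Per-node cardinality:
  R → 6
  γ[a; MAX(e)→g](R) → 4
  ρ[f/g](γ[a; MAX(e)→g](R)) → 4
  π[f](ρ[f/g](γ[a; MAX(e)→g](R))) → 4

== RESULT ==
f
4
4
6
7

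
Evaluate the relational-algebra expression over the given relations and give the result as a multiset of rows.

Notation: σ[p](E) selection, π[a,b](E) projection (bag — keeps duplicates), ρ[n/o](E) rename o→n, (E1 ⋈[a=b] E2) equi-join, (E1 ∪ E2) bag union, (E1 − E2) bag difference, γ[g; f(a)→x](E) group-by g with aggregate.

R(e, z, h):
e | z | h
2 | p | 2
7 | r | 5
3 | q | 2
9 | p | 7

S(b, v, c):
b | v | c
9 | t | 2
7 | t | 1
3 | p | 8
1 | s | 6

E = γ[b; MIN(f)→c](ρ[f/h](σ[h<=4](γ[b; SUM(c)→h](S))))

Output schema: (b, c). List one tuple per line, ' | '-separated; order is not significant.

Per-node cardinality:
  S → 4
  γ[b; SUM(c)→h](S) → 4
  σ[h<=4](γ[b; SUM(c)→h](S)) → 2
  ρ[f/h](σ[h<=4](γ[b; SUM(c)→h](S))) → 2
  γ[b; MIN(f)→c](ρ[f/h](σ[h<=4](γ[b; SUM(c)→h](S)))) → 2

== RESULT ==
b | c
7 | 1
9 | 2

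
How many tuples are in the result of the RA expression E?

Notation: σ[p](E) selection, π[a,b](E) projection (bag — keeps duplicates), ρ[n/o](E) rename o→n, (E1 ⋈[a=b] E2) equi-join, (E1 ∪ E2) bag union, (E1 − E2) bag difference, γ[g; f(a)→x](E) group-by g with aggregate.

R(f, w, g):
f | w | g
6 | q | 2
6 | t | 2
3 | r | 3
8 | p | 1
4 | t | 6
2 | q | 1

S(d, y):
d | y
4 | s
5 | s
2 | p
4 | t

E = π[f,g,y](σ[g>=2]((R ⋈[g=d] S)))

Stepwise |·|:
  R → 6
  S → 4
  (R ⋈[g=d] S) → 2
  σ[g>=2]((R ⋈[g=d] S)) → 2
  π[f,g,y](σ[g>=2]((R ⋈[g=d] S))) → 2

|E| = 2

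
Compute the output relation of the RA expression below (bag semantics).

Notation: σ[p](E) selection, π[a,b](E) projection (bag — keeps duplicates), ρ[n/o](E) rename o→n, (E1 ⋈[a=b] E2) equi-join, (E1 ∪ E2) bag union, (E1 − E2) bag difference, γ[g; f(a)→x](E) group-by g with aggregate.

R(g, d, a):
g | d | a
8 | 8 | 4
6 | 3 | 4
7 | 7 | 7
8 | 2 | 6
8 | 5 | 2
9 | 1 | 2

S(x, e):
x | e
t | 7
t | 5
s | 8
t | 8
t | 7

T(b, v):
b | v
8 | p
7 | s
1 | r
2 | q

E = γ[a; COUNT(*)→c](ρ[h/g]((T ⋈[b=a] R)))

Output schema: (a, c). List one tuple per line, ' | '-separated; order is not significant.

Subexpression sizes:
  T → 4
  R → 6
  (T ⋈[b=a] R) → 3
  ρ[h/g]((T ⋈[b=a] R)) → 3
  γ[a; COUNT(*)→c](ρ[h/g]((T ⋈[b=a] R))) → 2

== RESULT ==
a | c
2 | 2
7 | 1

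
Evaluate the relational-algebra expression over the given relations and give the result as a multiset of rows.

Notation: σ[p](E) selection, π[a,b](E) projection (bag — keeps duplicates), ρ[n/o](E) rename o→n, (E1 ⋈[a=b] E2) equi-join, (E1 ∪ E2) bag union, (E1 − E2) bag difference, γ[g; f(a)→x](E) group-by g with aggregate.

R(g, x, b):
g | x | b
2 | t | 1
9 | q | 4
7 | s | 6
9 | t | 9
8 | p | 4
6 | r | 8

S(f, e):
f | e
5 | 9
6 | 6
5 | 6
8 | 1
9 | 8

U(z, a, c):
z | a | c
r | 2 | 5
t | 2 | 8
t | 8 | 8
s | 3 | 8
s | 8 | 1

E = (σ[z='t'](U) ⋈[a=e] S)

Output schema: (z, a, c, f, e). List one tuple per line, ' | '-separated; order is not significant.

Per-node cardinality:
  U → 5
  σ[z='t'](U) → 2
  S → 5
  (σ[z='t'](U) ⋈[a=e] S) → 1

== RESULT ==
z | a | c | f | e
t | 8 | 8 | 9 | 8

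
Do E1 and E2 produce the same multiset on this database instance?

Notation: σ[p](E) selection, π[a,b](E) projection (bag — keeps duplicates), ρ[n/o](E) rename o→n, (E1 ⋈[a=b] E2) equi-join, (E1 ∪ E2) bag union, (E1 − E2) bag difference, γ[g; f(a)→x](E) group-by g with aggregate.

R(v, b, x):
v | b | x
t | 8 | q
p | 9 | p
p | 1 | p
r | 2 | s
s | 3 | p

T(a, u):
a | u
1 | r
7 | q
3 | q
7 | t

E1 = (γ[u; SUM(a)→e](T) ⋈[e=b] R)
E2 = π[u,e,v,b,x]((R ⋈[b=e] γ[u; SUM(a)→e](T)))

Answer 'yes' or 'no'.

E1 row counts bottom-up:
  T → 4
  γ[u; SUM(a)→e](T) → 3
  R → 5
  (γ[u; SUM(a)→e](T) ⋈[e=b] R) → 1
E2 row counts bottom-up:
  R → 5
  T → 4
  γ[u; SUM(a)→e](T) → 3
  (R ⋈[b=e] γ[u; SUM(a)→e](T)) → 1
  π[u,e,v,b,x]((R ⋈[b=e] γ[u; SUM(a)→e](T))) → 1

E1 and E2 produce the same multiset:
u | e | v | b | x
r | 1 | p | 1 | p

yes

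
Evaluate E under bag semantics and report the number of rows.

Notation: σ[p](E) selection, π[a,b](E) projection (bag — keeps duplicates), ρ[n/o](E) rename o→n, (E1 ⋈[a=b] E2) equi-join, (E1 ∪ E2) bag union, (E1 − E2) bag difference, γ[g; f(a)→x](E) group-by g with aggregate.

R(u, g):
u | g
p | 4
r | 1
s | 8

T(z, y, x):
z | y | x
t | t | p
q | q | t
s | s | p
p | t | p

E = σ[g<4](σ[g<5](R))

Per-node cardinality:
  R → 3
  σ[g<5](R) → 2
  σ[g<4](σ[g<5](R)) → 1

|E| = 1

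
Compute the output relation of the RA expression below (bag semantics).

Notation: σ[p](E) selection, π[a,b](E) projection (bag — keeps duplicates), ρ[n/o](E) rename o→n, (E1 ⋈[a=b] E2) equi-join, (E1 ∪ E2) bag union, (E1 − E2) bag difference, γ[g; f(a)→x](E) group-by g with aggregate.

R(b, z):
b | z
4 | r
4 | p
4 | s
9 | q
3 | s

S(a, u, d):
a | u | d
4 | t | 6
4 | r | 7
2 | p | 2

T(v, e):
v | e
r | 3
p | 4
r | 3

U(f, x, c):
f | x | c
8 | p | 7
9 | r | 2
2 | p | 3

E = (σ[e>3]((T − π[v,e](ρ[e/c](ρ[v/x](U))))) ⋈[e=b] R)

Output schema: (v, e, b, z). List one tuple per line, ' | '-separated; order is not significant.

Per-node cardinality:
  T → 3
  U → 3
  ρ[v/x](U) → 3
  ρ[e/c](ρ[v/x](U)) → 3
  π[v,e](ρ[e/c](ρ[v/x](U))) → 3
  (T − π[v,e](ρ[e/c](ρ[v/x](U)))) → 3
  σ[e>3]((T − π[v,e](ρ[e/c](ρ[v/x](U))))) → 1
  R → 5
  (σ[e>3]((T − π[v,e](ρ[e/c](ρ[v/x](U))))) ⋈[e=b] R) → 3

== RESULT ==
v | e | b | z
p | 4 | 4 | p
p | 4 | 4 | r
p | 4 | 4 | s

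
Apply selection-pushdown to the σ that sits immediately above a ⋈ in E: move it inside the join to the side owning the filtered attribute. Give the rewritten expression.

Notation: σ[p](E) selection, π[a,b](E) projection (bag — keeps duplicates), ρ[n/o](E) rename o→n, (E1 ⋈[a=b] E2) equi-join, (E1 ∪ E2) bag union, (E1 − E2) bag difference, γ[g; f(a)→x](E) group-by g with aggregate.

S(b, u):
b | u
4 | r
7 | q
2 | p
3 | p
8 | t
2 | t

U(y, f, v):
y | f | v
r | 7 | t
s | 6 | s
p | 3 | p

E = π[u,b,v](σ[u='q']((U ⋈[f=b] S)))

σ filters on u, owned by the right side.
E' = π[u,b,v]((U ⋈[f=b] σ[u='q'](S)))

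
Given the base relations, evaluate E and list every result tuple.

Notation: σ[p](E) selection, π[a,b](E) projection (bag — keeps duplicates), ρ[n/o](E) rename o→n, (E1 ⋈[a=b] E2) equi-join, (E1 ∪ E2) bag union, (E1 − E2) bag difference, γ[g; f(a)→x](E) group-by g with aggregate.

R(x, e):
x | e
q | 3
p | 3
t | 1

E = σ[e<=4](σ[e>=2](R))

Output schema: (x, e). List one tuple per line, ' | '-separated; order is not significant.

Row counts bottom-up:
  R → 3
  σ[e>=2](R) → 2
  σ[e<=4](σ[e>=2](R)) → 2

== RESULT ==
x | e
p | 3
q | 3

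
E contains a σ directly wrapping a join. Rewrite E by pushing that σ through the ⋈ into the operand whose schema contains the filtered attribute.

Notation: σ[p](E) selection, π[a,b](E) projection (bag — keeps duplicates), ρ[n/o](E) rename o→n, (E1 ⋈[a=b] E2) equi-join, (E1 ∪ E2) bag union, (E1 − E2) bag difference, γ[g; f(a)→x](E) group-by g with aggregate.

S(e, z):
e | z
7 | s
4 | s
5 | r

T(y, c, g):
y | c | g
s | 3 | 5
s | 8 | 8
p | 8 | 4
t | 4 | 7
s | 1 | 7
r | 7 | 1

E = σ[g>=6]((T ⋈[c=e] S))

σ filters on g, owned by the left side.
E' = (σ[g>=6](T) ⋈[c=e] S)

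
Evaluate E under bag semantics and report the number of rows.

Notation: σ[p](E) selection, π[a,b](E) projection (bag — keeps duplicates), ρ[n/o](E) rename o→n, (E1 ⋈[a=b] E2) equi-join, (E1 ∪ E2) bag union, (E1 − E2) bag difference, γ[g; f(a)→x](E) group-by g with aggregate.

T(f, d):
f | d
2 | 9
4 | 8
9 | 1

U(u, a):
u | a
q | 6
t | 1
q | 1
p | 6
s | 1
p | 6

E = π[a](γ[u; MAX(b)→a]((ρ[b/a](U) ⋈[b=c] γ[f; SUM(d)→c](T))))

Subexpression sizes:
  U → 6
  ρ[b/a](U) → 6
  T → 3
  γ[f; SUM(d)→c](T) → 3
  (ρ[b/a](U) ⋈[b=c] γ[f; SUM(d)→c](T)) → 3
  γ[u; MAX(b)→a]((ρ[b/a](U) ⋈[b=c] γ[f; SUM(d)→c](T))) → 3
  π[a](γ[u; MAX(b)→a]((ρ[b/a](U) ⋈[b=c] γ[f; SUM(d)→c](T)))) → 3

|E| = 3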